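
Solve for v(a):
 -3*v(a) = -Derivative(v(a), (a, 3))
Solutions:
 v(a) = C3*exp(3^(1/3)*a) + (C1*sin(3^(5/6)*a/2) + C2*cos(3^(5/6)*a/2))*exp(-3^(1/3)*a/2)


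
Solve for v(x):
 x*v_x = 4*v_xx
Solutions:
 v(x) = C1 + C2*erfi(sqrt(2)*x/4)


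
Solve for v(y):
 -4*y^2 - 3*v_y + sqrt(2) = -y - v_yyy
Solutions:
 v(y) = C1 + C2*exp(-sqrt(3)*y) + C3*exp(sqrt(3)*y) - 4*y^3/9 + y^2/6 - 8*y/9 + sqrt(2)*y/3


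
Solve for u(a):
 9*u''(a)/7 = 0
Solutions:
 u(a) = C1 + C2*a


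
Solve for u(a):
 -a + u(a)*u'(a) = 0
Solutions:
 u(a) = -sqrt(C1 + a^2)
 u(a) = sqrt(C1 + a^2)


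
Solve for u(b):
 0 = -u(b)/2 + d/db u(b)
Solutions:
 u(b) = C1*exp(b/2)


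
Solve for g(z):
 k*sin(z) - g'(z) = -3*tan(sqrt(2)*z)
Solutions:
 g(z) = C1 - k*cos(z) - 3*sqrt(2)*log(cos(sqrt(2)*z))/2


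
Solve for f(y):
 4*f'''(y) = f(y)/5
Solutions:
 f(y) = C3*exp(50^(1/3)*y/10) + (C1*sin(sqrt(3)*50^(1/3)*y/20) + C2*cos(sqrt(3)*50^(1/3)*y/20))*exp(-50^(1/3)*y/20)


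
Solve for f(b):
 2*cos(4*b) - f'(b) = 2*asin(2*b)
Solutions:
 f(b) = C1 - 2*b*asin(2*b) - sqrt(1 - 4*b^2) + sin(4*b)/2


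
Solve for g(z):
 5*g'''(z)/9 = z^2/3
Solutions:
 g(z) = C1 + C2*z + C3*z^2 + z^5/100


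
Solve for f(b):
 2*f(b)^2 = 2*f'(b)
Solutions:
 f(b) = -1/(C1 + b)


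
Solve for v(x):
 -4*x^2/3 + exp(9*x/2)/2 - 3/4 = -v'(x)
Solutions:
 v(x) = C1 + 4*x^3/9 + 3*x/4 - exp(9*x/2)/9


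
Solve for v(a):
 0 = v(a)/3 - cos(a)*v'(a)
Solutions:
 v(a) = C1*(sin(a) + 1)^(1/6)/(sin(a) - 1)^(1/6)


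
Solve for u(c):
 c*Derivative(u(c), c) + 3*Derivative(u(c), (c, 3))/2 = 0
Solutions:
 u(c) = C1 + Integral(C2*airyai(-2^(1/3)*3^(2/3)*c/3) + C3*airybi(-2^(1/3)*3^(2/3)*c/3), c)


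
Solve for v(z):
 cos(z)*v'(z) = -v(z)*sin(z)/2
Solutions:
 v(z) = C1*sqrt(cos(z))


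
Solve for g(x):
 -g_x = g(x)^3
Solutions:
 g(x) = -sqrt(2)*sqrt(-1/(C1 - x))/2
 g(x) = sqrt(2)*sqrt(-1/(C1 - x))/2


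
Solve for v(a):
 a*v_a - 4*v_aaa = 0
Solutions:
 v(a) = C1 + Integral(C2*airyai(2^(1/3)*a/2) + C3*airybi(2^(1/3)*a/2), a)


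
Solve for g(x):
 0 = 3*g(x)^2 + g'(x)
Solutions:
 g(x) = 1/(C1 + 3*x)


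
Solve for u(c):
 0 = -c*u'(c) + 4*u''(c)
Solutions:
 u(c) = C1 + C2*erfi(sqrt(2)*c/4)


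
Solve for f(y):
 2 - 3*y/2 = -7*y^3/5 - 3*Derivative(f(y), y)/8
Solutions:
 f(y) = C1 - 14*y^4/15 + 2*y^2 - 16*y/3


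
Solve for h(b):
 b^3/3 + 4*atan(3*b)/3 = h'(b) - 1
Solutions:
 h(b) = C1 + b^4/12 + 4*b*atan(3*b)/3 + b - 2*log(9*b^2 + 1)/9


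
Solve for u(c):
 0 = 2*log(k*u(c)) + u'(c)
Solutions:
 li(k*u(c))/k = C1 - 2*c


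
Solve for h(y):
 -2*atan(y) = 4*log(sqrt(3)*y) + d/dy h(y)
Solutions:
 h(y) = C1 - 4*y*log(y) - 2*y*atan(y) - 2*y*log(3) + 4*y + log(y^2 + 1)


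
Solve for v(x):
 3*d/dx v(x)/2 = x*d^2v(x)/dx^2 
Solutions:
 v(x) = C1 + C2*x^(5/2)


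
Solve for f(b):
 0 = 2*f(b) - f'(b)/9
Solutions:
 f(b) = C1*exp(18*b)


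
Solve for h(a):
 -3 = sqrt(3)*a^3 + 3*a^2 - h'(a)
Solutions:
 h(a) = C1 + sqrt(3)*a^4/4 + a^3 + 3*a


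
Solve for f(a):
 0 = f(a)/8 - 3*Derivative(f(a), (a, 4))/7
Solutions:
 f(a) = C1*exp(-378^(1/4)*a/6) + C2*exp(378^(1/4)*a/6) + C3*sin(378^(1/4)*a/6) + C4*cos(378^(1/4)*a/6)


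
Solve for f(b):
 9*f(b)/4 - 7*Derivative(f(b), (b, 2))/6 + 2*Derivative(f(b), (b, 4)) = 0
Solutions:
 f(b) = (C1*sin(2^(1/4)*sqrt(3)*b*sin(atan(sqrt(599)/7)/2)/2) + C2*cos(2^(1/4)*sqrt(3)*b*sin(atan(sqrt(599)/7)/2)/2))*exp(-2^(1/4)*sqrt(3)*b*cos(atan(sqrt(599)/7)/2)/2) + (C3*sin(2^(1/4)*sqrt(3)*b*sin(atan(sqrt(599)/7)/2)/2) + C4*cos(2^(1/4)*sqrt(3)*b*sin(atan(sqrt(599)/7)/2)/2))*exp(2^(1/4)*sqrt(3)*b*cos(atan(sqrt(599)/7)/2)/2)


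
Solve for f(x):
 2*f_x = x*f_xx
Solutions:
 f(x) = C1 + C2*x^3


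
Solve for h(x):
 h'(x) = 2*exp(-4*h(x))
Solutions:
 h(x) = log(-I*(C1 + 8*x)^(1/4))
 h(x) = log(I*(C1 + 8*x)^(1/4))
 h(x) = log(-(C1 + 8*x)^(1/4))
 h(x) = log(C1 + 8*x)/4


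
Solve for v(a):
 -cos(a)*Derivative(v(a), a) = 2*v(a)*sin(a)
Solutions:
 v(a) = C1*cos(a)^2


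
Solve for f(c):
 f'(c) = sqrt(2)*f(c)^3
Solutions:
 f(c) = -sqrt(2)*sqrt(-1/(C1 + sqrt(2)*c))/2
 f(c) = sqrt(2)*sqrt(-1/(C1 + sqrt(2)*c))/2


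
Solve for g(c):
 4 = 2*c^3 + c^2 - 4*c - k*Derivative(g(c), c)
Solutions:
 g(c) = C1 + c^4/(2*k) + c^3/(3*k) - 2*c^2/k - 4*c/k


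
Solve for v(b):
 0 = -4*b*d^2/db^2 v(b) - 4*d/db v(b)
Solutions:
 v(b) = C1 + C2*log(b)


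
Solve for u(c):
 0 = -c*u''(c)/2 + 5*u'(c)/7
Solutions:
 u(c) = C1 + C2*c^(17/7)


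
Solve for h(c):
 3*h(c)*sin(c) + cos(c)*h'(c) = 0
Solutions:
 h(c) = C1*cos(c)^3


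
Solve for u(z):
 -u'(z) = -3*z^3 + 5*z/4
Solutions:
 u(z) = C1 + 3*z^4/4 - 5*z^2/8


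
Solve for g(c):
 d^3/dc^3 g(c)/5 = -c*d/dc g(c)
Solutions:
 g(c) = C1 + Integral(C2*airyai(-5^(1/3)*c) + C3*airybi(-5^(1/3)*c), c)


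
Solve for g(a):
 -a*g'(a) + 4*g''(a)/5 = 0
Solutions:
 g(a) = C1 + C2*erfi(sqrt(10)*a/4)


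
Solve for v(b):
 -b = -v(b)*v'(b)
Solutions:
 v(b) = -sqrt(C1 + b^2)
 v(b) = sqrt(C1 + b^2)


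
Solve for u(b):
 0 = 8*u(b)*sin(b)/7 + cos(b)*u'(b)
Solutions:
 u(b) = C1*cos(b)^(8/7)


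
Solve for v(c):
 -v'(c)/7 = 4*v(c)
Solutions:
 v(c) = C1*exp(-28*c)


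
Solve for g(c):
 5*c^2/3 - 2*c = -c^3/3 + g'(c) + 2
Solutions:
 g(c) = C1 + c^4/12 + 5*c^3/9 - c^2 - 2*c


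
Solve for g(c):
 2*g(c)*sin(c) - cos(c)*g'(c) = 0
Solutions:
 g(c) = C1/cos(c)^2


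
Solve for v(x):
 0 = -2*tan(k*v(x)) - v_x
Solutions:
 v(x) = Piecewise((-asin(exp(C1*k - 2*k*x))/k + pi/k, Ne(k, 0)), (nan, True))
 v(x) = Piecewise((asin(exp(C1*k - 2*k*x))/k, Ne(k, 0)), (nan, True))


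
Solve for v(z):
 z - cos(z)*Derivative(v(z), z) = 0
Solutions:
 v(z) = C1 + Integral(z/cos(z), z)


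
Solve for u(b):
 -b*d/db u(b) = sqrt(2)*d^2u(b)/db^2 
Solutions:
 u(b) = C1 + C2*erf(2^(1/4)*b/2)


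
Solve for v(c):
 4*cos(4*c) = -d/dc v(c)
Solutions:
 v(c) = C1 - sin(4*c)


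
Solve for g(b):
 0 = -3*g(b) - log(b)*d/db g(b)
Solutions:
 g(b) = C1*exp(-3*li(b))


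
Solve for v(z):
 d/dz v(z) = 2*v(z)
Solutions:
 v(z) = C1*exp(2*z)


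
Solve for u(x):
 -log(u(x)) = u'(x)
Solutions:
 li(u(x)) = C1 - x


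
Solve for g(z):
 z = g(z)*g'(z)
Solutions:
 g(z) = -sqrt(C1 + z^2)
 g(z) = sqrt(C1 + z^2)


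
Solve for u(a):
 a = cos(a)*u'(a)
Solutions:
 u(a) = C1 + Integral(a/cos(a), a)


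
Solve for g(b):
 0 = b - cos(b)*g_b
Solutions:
 g(b) = C1 + Integral(b/cos(b), b)


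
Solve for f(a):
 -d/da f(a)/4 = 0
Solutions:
 f(a) = C1


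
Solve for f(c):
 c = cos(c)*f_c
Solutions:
 f(c) = C1 + Integral(c/cos(c), c)


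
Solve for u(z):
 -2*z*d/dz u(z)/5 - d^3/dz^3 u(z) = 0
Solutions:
 u(z) = C1 + Integral(C2*airyai(-2^(1/3)*5^(2/3)*z/5) + C3*airybi(-2^(1/3)*5^(2/3)*z/5), z)


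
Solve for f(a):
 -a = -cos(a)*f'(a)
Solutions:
 f(a) = C1 + Integral(a/cos(a), a)


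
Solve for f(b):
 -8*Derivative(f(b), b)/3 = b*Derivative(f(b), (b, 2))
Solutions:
 f(b) = C1 + C2/b^(5/3)


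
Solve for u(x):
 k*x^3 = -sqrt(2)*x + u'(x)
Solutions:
 u(x) = C1 + k*x^4/4 + sqrt(2)*x^2/2


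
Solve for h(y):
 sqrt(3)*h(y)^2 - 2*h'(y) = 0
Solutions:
 h(y) = -2/(C1 + sqrt(3)*y)


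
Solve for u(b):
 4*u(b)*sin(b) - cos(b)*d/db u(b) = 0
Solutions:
 u(b) = C1/cos(b)^4


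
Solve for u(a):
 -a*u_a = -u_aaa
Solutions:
 u(a) = C1 + Integral(C2*airyai(a) + C3*airybi(a), a)


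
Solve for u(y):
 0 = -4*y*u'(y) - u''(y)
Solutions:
 u(y) = C1 + C2*erf(sqrt(2)*y)


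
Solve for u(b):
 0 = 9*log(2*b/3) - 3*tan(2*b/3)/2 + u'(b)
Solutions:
 u(b) = C1 - 9*b*log(b) - 9*b*log(2) + 9*b + 9*b*log(3) - 9*log(cos(2*b/3))/4


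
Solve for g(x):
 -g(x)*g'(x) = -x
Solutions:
 g(x) = -sqrt(C1 + x^2)
 g(x) = sqrt(C1 + x^2)


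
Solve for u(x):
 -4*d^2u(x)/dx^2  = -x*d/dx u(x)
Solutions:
 u(x) = C1 + C2*erfi(sqrt(2)*x/4)


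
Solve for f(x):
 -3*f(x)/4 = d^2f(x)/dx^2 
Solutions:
 f(x) = C1*sin(sqrt(3)*x/2) + C2*cos(sqrt(3)*x/2)


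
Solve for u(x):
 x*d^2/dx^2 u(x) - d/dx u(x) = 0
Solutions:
 u(x) = C1 + C2*x^2


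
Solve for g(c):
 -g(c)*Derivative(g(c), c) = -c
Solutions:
 g(c) = -sqrt(C1 + c^2)
 g(c) = sqrt(C1 + c^2)


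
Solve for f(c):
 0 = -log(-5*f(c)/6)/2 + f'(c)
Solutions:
 -2*Integral(1/(log(-_y) - log(6) + log(5)), (_y, f(c))) = C1 - c


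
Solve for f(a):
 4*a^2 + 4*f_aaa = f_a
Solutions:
 f(a) = C1 + C2*exp(-a/2) + C3*exp(a/2) + 4*a^3/3 + 32*a


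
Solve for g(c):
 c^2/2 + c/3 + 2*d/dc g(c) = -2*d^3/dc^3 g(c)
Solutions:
 g(c) = C1 + C2*sin(c) + C3*cos(c) - c^3/12 - c^2/12 + c/2


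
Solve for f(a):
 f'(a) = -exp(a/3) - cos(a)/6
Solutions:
 f(a) = C1 - 3*exp(a/3) - sin(a)/6


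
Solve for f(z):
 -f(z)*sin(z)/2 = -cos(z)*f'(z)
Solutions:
 f(z) = C1/sqrt(cos(z))


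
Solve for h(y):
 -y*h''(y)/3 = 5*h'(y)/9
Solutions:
 h(y) = C1 + C2/y^(2/3)


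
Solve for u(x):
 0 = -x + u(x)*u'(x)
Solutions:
 u(x) = -sqrt(C1 + x^2)
 u(x) = sqrt(C1 + x^2)


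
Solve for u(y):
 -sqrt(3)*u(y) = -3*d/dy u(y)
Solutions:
 u(y) = C1*exp(sqrt(3)*y/3)


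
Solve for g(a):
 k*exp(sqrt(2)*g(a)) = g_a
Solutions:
 g(a) = sqrt(2)*(2*log(-1/(C1 + a*k)) - log(2))/4


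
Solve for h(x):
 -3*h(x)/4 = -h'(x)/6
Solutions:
 h(x) = C1*exp(9*x/2)


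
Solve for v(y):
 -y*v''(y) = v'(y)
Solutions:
 v(y) = C1 + C2*log(y)


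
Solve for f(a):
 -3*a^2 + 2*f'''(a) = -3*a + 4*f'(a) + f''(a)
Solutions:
 f(a) = C1 + C2*exp(a*(1 - sqrt(33))/4) + C3*exp(a*(1 + sqrt(33))/4) - a^3/4 + 9*a^2/16 - 33*a/32


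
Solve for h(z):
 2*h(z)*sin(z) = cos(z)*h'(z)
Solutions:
 h(z) = C1/cos(z)^2


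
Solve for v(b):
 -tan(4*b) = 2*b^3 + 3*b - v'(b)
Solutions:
 v(b) = C1 + b^4/2 + 3*b^2/2 - log(cos(4*b))/4


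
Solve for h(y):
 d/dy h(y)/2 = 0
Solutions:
 h(y) = C1


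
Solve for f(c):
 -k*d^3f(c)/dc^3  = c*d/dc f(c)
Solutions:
 f(c) = C1 + Integral(C2*airyai(c*(-1/k)^(1/3)) + C3*airybi(c*(-1/k)^(1/3)), c)


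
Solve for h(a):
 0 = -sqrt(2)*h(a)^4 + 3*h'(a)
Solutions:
 h(a) = (-1/(C1 + sqrt(2)*a))^(1/3)
 h(a) = (-1/(C1 + sqrt(2)*a))^(1/3)*(-1 - sqrt(3)*I)/2
 h(a) = (-1/(C1 + sqrt(2)*a))^(1/3)*(-1 + sqrt(3)*I)/2


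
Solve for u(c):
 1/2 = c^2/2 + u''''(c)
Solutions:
 u(c) = C1 + C2*c + C3*c^2 + C4*c^3 - c^6/720 + c^4/48


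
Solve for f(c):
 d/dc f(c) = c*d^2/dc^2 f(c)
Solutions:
 f(c) = C1 + C2*c^2


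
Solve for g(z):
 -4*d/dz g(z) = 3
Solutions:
 g(z) = C1 - 3*z/4


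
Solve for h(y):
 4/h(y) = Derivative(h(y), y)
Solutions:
 h(y) = -sqrt(C1 + 8*y)
 h(y) = sqrt(C1 + 8*y)


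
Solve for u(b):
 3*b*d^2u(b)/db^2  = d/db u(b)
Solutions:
 u(b) = C1 + C2*b^(4/3)


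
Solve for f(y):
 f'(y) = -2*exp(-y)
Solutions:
 f(y) = C1 + 2*exp(-y)


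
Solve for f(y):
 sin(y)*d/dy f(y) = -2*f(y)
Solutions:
 f(y) = C1*(cos(y) + 1)/(cos(y) - 1)


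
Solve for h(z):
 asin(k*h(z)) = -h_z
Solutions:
 Integral(1/asin(_y*k), (_y, h(z))) = C1 - z


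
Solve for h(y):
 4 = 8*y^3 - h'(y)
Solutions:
 h(y) = C1 + 2*y^4 - 4*y


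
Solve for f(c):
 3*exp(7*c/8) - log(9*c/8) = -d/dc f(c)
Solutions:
 f(c) = C1 + c*log(c) + c*(-3*log(2) - 1 + 2*log(3)) - 24*exp(7*c/8)/7


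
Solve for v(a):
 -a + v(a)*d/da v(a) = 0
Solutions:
 v(a) = -sqrt(C1 + a^2)
 v(a) = sqrt(C1 + a^2)


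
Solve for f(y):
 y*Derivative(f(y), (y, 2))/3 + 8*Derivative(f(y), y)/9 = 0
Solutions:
 f(y) = C1 + C2/y^(5/3)


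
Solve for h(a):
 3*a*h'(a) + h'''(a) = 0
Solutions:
 h(a) = C1 + Integral(C2*airyai(-3^(1/3)*a) + C3*airybi(-3^(1/3)*a), a)


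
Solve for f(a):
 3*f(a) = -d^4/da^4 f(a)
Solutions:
 f(a) = (C1*sin(sqrt(2)*3^(1/4)*a/2) + C2*cos(sqrt(2)*3^(1/4)*a/2))*exp(-sqrt(2)*3^(1/4)*a/2) + (C3*sin(sqrt(2)*3^(1/4)*a/2) + C4*cos(sqrt(2)*3^(1/4)*a/2))*exp(sqrt(2)*3^(1/4)*a/2)


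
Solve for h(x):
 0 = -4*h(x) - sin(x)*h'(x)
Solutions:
 h(x) = C1*(cos(x)^2 + 2*cos(x) + 1)/(cos(x)^2 - 2*cos(x) + 1)


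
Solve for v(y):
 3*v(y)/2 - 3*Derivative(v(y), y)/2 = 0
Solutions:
 v(y) = C1*exp(y)


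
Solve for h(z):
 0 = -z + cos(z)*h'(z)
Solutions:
 h(z) = C1 + Integral(z/cos(z), z)


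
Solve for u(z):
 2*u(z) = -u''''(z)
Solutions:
 u(z) = (C1*sin(2^(3/4)*z/2) + C2*cos(2^(3/4)*z/2))*exp(-2^(3/4)*z/2) + (C3*sin(2^(3/4)*z/2) + C4*cos(2^(3/4)*z/2))*exp(2^(3/4)*z/2)


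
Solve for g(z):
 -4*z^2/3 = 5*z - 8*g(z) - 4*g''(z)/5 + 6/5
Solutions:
 g(z) = C1*sin(sqrt(10)*z) + C2*cos(sqrt(10)*z) + z^2/6 + 5*z/8 + 7/60


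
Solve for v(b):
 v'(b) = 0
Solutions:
 v(b) = C1


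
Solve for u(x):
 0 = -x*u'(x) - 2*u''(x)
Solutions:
 u(x) = C1 + C2*erf(x/2)


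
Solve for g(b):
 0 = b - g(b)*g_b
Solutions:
 g(b) = -sqrt(C1 + b^2)
 g(b) = sqrt(C1 + b^2)


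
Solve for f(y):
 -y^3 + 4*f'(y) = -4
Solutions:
 f(y) = C1 + y^4/16 - y


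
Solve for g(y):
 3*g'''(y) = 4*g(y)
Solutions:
 g(y) = C3*exp(6^(2/3)*y/3) + (C1*sin(2^(2/3)*3^(1/6)*y/2) + C2*cos(2^(2/3)*3^(1/6)*y/2))*exp(-6^(2/3)*y/6)


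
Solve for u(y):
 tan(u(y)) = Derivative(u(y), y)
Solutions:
 u(y) = pi - asin(C1*exp(y))
 u(y) = asin(C1*exp(y))


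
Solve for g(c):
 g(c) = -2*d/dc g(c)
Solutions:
 g(c) = C1*exp(-c/2)


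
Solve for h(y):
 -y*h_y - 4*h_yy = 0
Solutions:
 h(y) = C1 + C2*erf(sqrt(2)*y/4)


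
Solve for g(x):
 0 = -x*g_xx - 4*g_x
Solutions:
 g(x) = C1 + C2/x^3


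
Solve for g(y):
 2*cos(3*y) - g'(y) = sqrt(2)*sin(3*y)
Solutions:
 g(y) = C1 + 2*sin(3*y)/3 + sqrt(2)*cos(3*y)/3


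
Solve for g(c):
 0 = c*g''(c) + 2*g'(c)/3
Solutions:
 g(c) = C1 + C2*c^(1/3)


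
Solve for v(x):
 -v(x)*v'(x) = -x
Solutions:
 v(x) = -sqrt(C1 + x^2)
 v(x) = sqrt(C1 + x^2)


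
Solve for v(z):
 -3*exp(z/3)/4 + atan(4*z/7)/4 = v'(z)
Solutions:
 v(z) = C1 + z*atan(4*z/7)/4 - 9*exp(z/3)/4 - 7*log(16*z^2 + 49)/32


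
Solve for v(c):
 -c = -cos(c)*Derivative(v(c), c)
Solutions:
 v(c) = C1 + Integral(c/cos(c), c)


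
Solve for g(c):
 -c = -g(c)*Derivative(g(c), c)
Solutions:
 g(c) = -sqrt(C1 + c^2)
 g(c) = sqrt(C1 + c^2)


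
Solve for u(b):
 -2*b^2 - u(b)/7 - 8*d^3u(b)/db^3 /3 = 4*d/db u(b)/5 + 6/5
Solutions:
 u(b) = C1*exp(-b*(-980^(1/3)*(75 + sqrt(13465))^(1/3) + 28*350^(1/3)/(75 + sqrt(13465))^(1/3))/280)*sin(sqrt(3)*b*(28*350^(1/3)/(75 + sqrt(13465))^(1/3) + 980^(1/3)*(75 + sqrt(13465))^(1/3))/280) + C2*exp(-b*(-980^(1/3)*(75 + sqrt(13465))^(1/3) + 28*350^(1/3)/(75 + sqrt(13465))^(1/3))/280)*cos(sqrt(3)*b*(28*350^(1/3)/(75 + sqrt(13465))^(1/3) + 980^(1/3)*(75 + sqrt(13465))^(1/3))/280) + C3*exp(b*(-980^(1/3)*(75 + sqrt(13465))^(1/3) + 28*350^(1/3)/(75 + sqrt(13465))^(1/3))/140) - 14*b^2 + 784*b/5 - 22162/25


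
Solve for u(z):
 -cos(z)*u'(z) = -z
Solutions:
 u(z) = C1 + Integral(z/cos(z), z)


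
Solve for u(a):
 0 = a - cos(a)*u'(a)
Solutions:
 u(a) = C1 + Integral(a/cos(a), a)


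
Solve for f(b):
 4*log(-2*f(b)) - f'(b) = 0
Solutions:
 -Integral(1/(log(-_y) + log(2)), (_y, f(b)))/4 = C1 - b


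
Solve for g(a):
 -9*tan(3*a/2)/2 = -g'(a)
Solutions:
 g(a) = C1 - 3*log(cos(3*a/2))


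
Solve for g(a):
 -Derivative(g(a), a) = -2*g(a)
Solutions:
 g(a) = C1*exp(2*a)


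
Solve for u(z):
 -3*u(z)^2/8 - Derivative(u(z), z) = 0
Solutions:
 u(z) = 8/(C1 + 3*z)


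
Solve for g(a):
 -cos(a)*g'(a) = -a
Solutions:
 g(a) = C1 + Integral(a/cos(a), a)


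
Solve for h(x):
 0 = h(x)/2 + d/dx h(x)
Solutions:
 h(x) = C1*exp(-x/2)


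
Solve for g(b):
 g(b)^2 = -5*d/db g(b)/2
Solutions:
 g(b) = 5/(C1 + 2*b)


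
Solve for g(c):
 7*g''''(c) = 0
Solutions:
 g(c) = C1 + C2*c + C3*c^2 + C4*c^3


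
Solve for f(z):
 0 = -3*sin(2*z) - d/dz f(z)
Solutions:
 f(z) = C1 + 3*cos(2*z)/2


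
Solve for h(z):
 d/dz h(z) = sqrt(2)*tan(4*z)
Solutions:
 h(z) = C1 - sqrt(2)*log(cos(4*z))/4


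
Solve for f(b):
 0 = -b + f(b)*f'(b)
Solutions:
 f(b) = -sqrt(C1 + b^2)
 f(b) = sqrt(C1 + b^2)


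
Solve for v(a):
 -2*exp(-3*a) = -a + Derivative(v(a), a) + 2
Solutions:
 v(a) = C1 + a^2/2 - 2*a + 2*exp(-3*a)/3


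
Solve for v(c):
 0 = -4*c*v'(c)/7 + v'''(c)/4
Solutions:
 v(c) = C1 + Integral(C2*airyai(2*2^(1/3)*7^(2/3)*c/7) + C3*airybi(2*2^(1/3)*7^(2/3)*c/7), c)


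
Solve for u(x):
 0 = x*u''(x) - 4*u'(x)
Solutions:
 u(x) = C1 + C2*x^5


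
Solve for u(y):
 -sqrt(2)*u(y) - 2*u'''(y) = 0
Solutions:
 u(y) = C3*exp(-2^(5/6)*y/2) + (C1*sin(2^(5/6)*sqrt(3)*y/4) + C2*cos(2^(5/6)*sqrt(3)*y/4))*exp(2^(5/6)*y/4)


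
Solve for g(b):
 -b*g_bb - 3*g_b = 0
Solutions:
 g(b) = C1 + C2/b^2


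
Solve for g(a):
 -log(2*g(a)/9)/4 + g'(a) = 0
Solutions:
 -4*Integral(1/(log(_y) - 2*log(3) + log(2)), (_y, g(a))) = C1 - a


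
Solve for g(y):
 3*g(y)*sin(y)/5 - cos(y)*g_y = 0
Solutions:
 g(y) = C1/cos(y)^(3/5)


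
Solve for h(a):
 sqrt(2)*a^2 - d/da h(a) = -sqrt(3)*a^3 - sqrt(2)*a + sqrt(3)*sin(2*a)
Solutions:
 h(a) = C1 + sqrt(3)*a^4/4 + sqrt(2)*a^3/3 + sqrt(2)*a^2/2 + sqrt(3)*cos(2*a)/2


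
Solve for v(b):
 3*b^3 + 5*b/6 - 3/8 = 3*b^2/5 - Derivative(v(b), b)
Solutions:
 v(b) = C1 - 3*b^4/4 + b^3/5 - 5*b^2/12 + 3*b/8


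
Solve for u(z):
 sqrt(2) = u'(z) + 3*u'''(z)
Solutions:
 u(z) = C1 + C2*sin(sqrt(3)*z/3) + C3*cos(sqrt(3)*z/3) + sqrt(2)*z


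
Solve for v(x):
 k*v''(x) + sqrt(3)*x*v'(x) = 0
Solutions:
 v(x) = C1 + C2*sqrt(k)*erf(sqrt(2)*3^(1/4)*x*sqrt(1/k)/2)


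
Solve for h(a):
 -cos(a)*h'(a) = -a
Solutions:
 h(a) = C1 + Integral(a/cos(a), a)


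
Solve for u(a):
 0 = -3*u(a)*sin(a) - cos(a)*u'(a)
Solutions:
 u(a) = C1*cos(a)^3


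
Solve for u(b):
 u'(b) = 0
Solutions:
 u(b) = C1


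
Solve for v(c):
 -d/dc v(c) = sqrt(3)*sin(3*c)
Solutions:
 v(c) = C1 + sqrt(3)*cos(3*c)/3


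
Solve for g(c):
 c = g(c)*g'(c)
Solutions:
 g(c) = -sqrt(C1 + c^2)
 g(c) = sqrt(C1 + c^2)


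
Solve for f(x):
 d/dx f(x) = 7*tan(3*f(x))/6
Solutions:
 f(x) = -asin(C1*exp(7*x/2))/3 + pi/3
 f(x) = asin(C1*exp(7*x/2))/3


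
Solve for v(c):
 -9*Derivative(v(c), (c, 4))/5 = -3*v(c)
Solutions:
 v(c) = C1*exp(-3^(3/4)*5^(1/4)*c/3) + C2*exp(3^(3/4)*5^(1/4)*c/3) + C3*sin(3^(3/4)*5^(1/4)*c/3) + C4*cos(3^(3/4)*5^(1/4)*c/3)


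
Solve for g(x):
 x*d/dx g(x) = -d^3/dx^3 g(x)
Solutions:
 g(x) = C1 + Integral(C2*airyai(-x) + C3*airybi(-x), x)


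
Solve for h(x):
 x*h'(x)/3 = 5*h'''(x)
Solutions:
 h(x) = C1 + Integral(C2*airyai(15^(2/3)*x/15) + C3*airybi(15^(2/3)*x/15), x)


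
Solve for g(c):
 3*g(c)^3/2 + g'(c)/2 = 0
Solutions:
 g(c) = -sqrt(2)*sqrt(-1/(C1 - 3*c))/2
 g(c) = sqrt(2)*sqrt(-1/(C1 - 3*c))/2


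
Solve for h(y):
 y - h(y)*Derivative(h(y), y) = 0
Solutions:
 h(y) = -sqrt(C1 + y^2)
 h(y) = sqrt(C1 + y^2)


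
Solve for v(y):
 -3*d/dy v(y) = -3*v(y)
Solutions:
 v(y) = C1*exp(y)


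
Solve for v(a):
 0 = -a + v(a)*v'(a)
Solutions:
 v(a) = -sqrt(C1 + a^2)
 v(a) = sqrt(C1 + a^2)


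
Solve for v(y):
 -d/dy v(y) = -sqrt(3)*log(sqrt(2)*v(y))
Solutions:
 -2*sqrt(3)*Integral(1/(2*log(_y) + log(2)), (_y, v(y)))/3 = C1 - y


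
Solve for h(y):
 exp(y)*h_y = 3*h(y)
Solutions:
 h(y) = C1*exp(-3*exp(-y))


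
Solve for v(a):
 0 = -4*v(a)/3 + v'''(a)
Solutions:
 v(a) = C3*exp(6^(2/3)*a/3) + (C1*sin(2^(2/3)*3^(1/6)*a/2) + C2*cos(2^(2/3)*3^(1/6)*a/2))*exp(-6^(2/3)*a/6)


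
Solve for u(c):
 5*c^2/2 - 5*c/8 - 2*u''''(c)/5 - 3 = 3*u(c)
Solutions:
 u(c) = 5*c^2/6 - 5*c/24 + (C1*sin(30^(1/4)*c/2) + C2*cos(30^(1/4)*c/2))*exp(-30^(1/4)*c/2) + (C3*sin(30^(1/4)*c/2) + C4*cos(30^(1/4)*c/2))*exp(30^(1/4)*c/2) - 1


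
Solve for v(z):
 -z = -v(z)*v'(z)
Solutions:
 v(z) = -sqrt(C1 + z^2)
 v(z) = sqrt(C1 + z^2)


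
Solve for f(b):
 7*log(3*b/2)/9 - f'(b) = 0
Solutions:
 f(b) = C1 + 7*b*log(b)/9 - 7*b/9 - 7*b*log(2)/9 + 7*b*log(3)/9


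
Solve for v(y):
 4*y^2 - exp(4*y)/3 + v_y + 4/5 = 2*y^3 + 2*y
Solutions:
 v(y) = C1 + y^4/2 - 4*y^3/3 + y^2 - 4*y/5 + exp(4*y)/12


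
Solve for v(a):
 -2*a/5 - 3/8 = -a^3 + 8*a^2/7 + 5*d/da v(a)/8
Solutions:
 v(a) = C1 + 2*a^4/5 - 64*a^3/105 - 8*a^2/25 - 3*a/5


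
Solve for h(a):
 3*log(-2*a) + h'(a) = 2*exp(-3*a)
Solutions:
 h(a) = C1 - 3*a*log(-a) + 3*a*(1 - log(2)) - 2*exp(-3*a)/3


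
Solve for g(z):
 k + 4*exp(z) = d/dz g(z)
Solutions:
 g(z) = C1 + k*z + 4*exp(z)


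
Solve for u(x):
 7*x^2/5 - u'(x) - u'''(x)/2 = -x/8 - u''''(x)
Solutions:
 u(x) = C1 + C2*exp(x*(-(6*sqrt(330) + 109)^(1/3) - 1/(6*sqrt(330) + 109)^(1/3) + 2)/12)*sin(sqrt(3)*x*(-(6*sqrt(330) + 109)^(1/3) + (6*sqrt(330) + 109)^(-1/3))/12) + C3*exp(x*(-(6*sqrt(330) + 109)^(1/3) - 1/(6*sqrt(330) + 109)^(1/3) + 2)/12)*cos(sqrt(3)*x*(-(6*sqrt(330) + 109)^(1/3) + (6*sqrt(330) + 109)^(-1/3))/12) + C4*exp(x*((6*sqrt(330) + 109)^(-1/3) + 1 + (6*sqrt(330) + 109)^(1/3))/6) + 7*x^3/15 + x^2/16 - 7*x/5


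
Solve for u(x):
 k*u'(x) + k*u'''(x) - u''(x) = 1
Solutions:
 u(x) = C1 + C2*exp(x*(1 - sqrt(1 - 4*k^2))/(2*k)) + C3*exp(x*(sqrt(1 - 4*k^2) + 1)/(2*k)) + x/k


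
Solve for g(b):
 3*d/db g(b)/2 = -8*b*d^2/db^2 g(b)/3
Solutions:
 g(b) = C1 + C2*b^(7/16)


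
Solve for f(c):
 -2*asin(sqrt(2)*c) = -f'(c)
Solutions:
 f(c) = C1 + 2*c*asin(sqrt(2)*c) + sqrt(2)*sqrt(1 - 2*c^2)


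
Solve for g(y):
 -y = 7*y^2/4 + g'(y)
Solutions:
 g(y) = C1 - 7*y^3/12 - y^2/2


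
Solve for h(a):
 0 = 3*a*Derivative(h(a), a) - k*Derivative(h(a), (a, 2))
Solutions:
 h(a) = C1 + C2*erf(sqrt(6)*a*sqrt(-1/k)/2)/sqrt(-1/k)


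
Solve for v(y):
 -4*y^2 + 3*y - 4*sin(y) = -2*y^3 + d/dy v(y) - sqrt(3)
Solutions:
 v(y) = C1 + y^4/2 - 4*y^3/3 + 3*y^2/2 + sqrt(3)*y + 4*cos(y)


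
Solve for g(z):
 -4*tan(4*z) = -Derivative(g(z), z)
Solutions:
 g(z) = C1 - log(cos(4*z))


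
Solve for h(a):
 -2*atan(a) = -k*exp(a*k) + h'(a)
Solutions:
 h(a) = C1 - 2*a*atan(a) + k*Piecewise((exp(a*k)/k, Ne(k, 0)), (a, True)) + log(a^2 + 1)


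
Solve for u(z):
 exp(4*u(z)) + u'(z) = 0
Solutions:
 u(z) = log(-I*(1/(C1 + 4*z))^(1/4))
 u(z) = log(I*(1/(C1 + 4*z))^(1/4))
 u(z) = log(-(1/(C1 + 4*z))^(1/4))
 u(z) = log(1/(C1 + 4*z))/4


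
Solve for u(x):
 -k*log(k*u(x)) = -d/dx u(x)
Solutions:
 li(k*u(x))/k = C1 + k*x


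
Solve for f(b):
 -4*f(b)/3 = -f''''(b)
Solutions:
 f(b) = C1*exp(-sqrt(2)*3^(3/4)*b/3) + C2*exp(sqrt(2)*3^(3/4)*b/3) + C3*sin(sqrt(2)*3^(3/4)*b/3) + C4*cos(sqrt(2)*3^(3/4)*b/3)


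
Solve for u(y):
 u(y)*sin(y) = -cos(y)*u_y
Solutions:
 u(y) = C1*cos(y)


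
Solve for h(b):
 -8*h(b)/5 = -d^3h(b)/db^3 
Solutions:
 h(b) = C3*exp(2*5^(2/3)*b/5) + (C1*sin(sqrt(3)*5^(2/3)*b/5) + C2*cos(sqrt(3)*5^(2/3)*b/5))*exp(-5^(2/3)*b/5)


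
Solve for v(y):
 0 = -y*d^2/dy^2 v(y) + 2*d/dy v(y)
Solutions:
 v(y) = C1 + C2*y^3


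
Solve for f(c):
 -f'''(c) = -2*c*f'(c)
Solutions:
 f(c) = C1 + Integral(C2*airyai(2^(1/3)*c) + C3*airybi(2^(1/3)*c), c)


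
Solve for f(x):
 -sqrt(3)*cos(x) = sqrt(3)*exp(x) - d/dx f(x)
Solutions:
 f(x) = C1 + sqrt(3)*exp(x) + sqrt(3)*sin(x)


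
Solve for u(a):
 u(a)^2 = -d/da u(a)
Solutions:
 u(a) = 1/(C1 + a)


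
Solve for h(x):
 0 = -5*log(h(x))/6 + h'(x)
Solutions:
 li(h(x)) = C1 + 5*x/6


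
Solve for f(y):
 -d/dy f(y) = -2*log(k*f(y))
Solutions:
 li(k*f(y))/k = C1 + 2*y


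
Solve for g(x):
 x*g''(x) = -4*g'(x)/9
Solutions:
 g(x) = C1 + C2*x^(5/9)


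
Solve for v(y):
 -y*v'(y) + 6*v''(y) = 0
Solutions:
 v(y) = C1 + C2*erfi(sqrt(3)*y/6)


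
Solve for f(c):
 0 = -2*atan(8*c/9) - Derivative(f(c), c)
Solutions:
 f(c) = C1 - 2*c*atan(8*c/9) + 9*log(64*c^2 + 81)/8


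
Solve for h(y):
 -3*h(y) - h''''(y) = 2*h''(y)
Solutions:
 h(y) = (C1*sin(3^(1/4)*y*cos(atan(sqrt(2))/2)) + C2*cos(3^(1/4)*y*cos(atan(sqrt(2))/2)))*exp(-3^(1/4)*y*sin(atan(sqrt(2))/2)) + (C3*sin(3^(1/4)*y*cos(atan(sqrt(2))/2)) + C4*cos(3^(1/4)*y*cos(atan(sqrt(2))/2)))*exp(3^(1/4)*y*sin(atan(sqrt(2))/2))


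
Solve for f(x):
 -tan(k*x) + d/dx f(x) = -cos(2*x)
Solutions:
 f(x) = C1 + Piecewise((-log(cos(k*x))/k, Ne(k, 0)), (0, True)) - sin(2*x)/2


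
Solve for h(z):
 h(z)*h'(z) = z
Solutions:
 h(z) = -sqrt(C1 + z^2)
 h(z) = sqrt(C1 + z^2)


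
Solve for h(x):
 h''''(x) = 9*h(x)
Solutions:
 h(x) = C1*exp(-sqrt(3)*x) + C2*exp(sqrt(3)*x) + C3*sin(sqrt(3)*x) + C4*cos(sqrt(3)*x)


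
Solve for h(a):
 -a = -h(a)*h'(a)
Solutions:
 h(a) = -sqrt(C1 + a^2)
 h(a) = sqrt(C1 + a^2)


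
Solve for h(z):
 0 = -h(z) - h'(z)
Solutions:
 h(z) = C1*exp(-z)


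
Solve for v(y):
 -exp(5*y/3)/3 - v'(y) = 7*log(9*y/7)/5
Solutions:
 v(y) = C1 - 7*y*log(y)/5 + 7*y*(-2*log(3) + 1 + log(7))/5 - exp(5*y/3)/5


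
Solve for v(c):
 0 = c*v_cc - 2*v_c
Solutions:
 v(c) = C1 + C2*c^3


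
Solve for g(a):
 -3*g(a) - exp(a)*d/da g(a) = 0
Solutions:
 g(a) = C1*exp(3*exp(-a))


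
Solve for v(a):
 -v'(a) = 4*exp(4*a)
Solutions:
 v(a) = C1 - exp(4*a)


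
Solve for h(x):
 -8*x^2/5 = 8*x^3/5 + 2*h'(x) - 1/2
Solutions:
 h(x) = C1 - x^4/5 - 4*x^3/15 + x/4


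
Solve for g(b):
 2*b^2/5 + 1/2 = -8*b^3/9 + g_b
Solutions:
 g(b) = C1 + 2*b^4/9 + 2*b^3/15 + b/2


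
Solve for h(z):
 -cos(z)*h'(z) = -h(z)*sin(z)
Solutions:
 h(z) = C1/cos(z)


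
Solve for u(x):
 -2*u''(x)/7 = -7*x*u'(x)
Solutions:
 u(x) = C1 + C2*erfi(7*x/2)


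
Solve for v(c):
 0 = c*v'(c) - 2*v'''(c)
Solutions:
 v(c) = C1 + Integral(C2*airyai(2^(2/3)*c/2) + C3*airybi(2^(2/3)*c/2), c)


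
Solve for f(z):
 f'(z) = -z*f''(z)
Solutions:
 f(z) = C1 + C2*log(z)


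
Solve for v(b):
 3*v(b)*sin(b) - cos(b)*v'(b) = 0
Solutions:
 v(b) = C1/cos(b)^3


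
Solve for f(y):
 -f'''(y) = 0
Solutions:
 f(y) = C1 + C2*y + C3*y^2


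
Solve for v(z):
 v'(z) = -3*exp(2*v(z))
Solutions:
 v(z) = log(-sqrt(-1/(C1 - 3*z))) - log(2)/2
 v(z) = log(-1/(C1 - 3*z))/2 - log(2)/2


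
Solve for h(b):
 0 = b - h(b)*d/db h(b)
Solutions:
 h(b) = -sqrt(C1 + b^2)
 h(b) = sqrt(C1 + b^2)


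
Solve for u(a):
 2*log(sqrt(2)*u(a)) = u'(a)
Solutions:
 -Integral(1/(2*log(_y) + log(2)), (_y, u(a))) = C1 - a


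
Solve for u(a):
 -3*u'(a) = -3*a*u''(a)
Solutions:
 u(a) = C1 + C2*a^2


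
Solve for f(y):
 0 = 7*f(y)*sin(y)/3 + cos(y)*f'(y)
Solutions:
 f(y) = C1*cos(y)^(7/3)


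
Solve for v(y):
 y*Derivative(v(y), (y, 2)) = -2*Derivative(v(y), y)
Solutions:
 v(y) = C1 + C2/y


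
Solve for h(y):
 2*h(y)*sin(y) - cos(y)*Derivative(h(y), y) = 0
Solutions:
 h(y) = C1/cos(y)^2


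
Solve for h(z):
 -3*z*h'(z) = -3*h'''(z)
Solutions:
 h(z) = C1 + Integral(C2*airyai(z) + C3*airybi(z), z)


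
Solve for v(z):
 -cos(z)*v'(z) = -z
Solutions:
 v(z) = C1 + Integral(z/cos(z), z)


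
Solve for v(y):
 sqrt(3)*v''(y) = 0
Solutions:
 v(y) = C1 + C2*y


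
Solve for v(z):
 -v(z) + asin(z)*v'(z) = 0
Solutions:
 v(z) = C1*exp(Integral(1/asin(z), z))


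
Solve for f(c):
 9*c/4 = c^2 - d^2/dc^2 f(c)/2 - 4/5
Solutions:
 f(c) = C1 + C2*c + c^4/6 - 3*c^3/4 - 4*c^2/5


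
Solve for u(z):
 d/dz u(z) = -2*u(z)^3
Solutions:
 u(z) = -sqrt(2)*sqrt(-1/(C1 - 2*z))/2
 u(z) = sqrt(2)*sqrt(-1/(C1 - 2*z))/2


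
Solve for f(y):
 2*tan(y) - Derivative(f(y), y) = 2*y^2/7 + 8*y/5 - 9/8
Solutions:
 f(y) = C1 - 2*y^3/21 - 4*y^2/5 + 9*y/8 - 2*log(cos(y))


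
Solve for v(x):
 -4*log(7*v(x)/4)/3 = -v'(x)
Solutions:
 3*Integral(1/(-log(_y) - log(7) + 2*log(2)), (_y, v(x)))/4 = C1 - x


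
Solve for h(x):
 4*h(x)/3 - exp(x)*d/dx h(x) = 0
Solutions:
 h(x) = C1*exp(-4*exp(-x)/3)


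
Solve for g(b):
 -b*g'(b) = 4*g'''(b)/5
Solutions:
 g(b) = C1 + Integral(C2*airyai(-10^(1/3)*b/2) + C3*airybi(-10^(1/3)*b/2), b)


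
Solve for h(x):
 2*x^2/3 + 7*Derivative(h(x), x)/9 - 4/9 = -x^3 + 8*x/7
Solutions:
 h(x) = C1 - 9*x^4/28 - 2*x^3/7 + 36*x^2/49 + 4*x/7


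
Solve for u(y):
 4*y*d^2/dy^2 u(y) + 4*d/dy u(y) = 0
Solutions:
 u(y) = C1 + C2*log(y)


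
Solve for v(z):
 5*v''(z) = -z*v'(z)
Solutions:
 v(z) = C1 + C2*erf(sqrt(10)*z/10)


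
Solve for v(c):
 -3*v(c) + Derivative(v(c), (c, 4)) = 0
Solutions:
 v(c) = C1*exp(-3^(1/4)*c) + C2*exp(3^(1/4)*c) + C3*sin(3^(1/4)*c) + C4*cos(3^(1/4)*c)


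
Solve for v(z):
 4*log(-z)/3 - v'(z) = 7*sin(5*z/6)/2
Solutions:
 v(z) = C1 + 4*z*log(-z)/3 - 4*z/3 + 21*cos(5*z/6)/5


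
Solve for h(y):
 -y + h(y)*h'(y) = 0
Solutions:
 h(y) = -sqrt(C1 + y^2)
 h(y) = sqrt(C1 + y^2)


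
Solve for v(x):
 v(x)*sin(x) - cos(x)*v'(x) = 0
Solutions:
 v(x) = C1/cos(x)


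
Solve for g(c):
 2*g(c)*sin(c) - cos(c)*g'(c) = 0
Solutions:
 g(c) = C1/cos(c)^2


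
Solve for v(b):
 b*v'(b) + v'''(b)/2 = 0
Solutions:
 v(b) = C1 + Integral(C2*airyai(-2^(1/3)*b) + C3*airybi(-2^(1/3)*b), b)


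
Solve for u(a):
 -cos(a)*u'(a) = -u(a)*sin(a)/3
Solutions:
 u(a) = C1/cos(a)^(1/3)


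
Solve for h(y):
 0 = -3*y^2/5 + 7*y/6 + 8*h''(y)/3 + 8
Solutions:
 h(y) = C1 + C2*y + 3*y^4/160 - 7*y^3/96 - 3*y^2/2


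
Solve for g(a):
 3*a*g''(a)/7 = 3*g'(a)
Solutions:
 g(a) = C1 + C2*a^8


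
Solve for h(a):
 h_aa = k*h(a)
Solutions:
 h(a) = C1*exp(-a*sqrt(k)) + C2*exp(a*sqrt(k))


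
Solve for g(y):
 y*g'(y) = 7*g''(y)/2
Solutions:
 g(y) = C1 + C2*erfi(sqrt(7)*y/7)


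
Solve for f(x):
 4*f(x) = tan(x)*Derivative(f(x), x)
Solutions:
 f(x) = C1*sin(x)^4


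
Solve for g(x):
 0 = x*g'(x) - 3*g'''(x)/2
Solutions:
 g(x) = C1 + Integral(C2*airyai(2^(1/3)*3^(2/3)*x/3) + C3*airybi(2^(1/3)*3^(2/3)*x/3), x)


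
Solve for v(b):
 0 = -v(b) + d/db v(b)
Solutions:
 v(b) = C1*exp(b)


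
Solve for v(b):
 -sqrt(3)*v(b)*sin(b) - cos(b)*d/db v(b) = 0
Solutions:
 v(b) = C1*cos(b)^(sqrt(3))


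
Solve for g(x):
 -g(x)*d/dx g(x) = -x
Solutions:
 g(x) = -sqrt(C1 + x^2)
 g(x) = sqrt(C1 + x^2)


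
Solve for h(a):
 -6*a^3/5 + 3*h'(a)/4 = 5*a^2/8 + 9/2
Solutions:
 h(a) = C1 + 2*a^4/5 + 5*a^3/18 + 6*a


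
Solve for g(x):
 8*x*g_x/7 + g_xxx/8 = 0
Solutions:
 g(x) = C1 + Integral(C2*airyai(-4*7^(2/3)*x/7) + C3*airybi(-4*7^(2/3)*x/7), x)


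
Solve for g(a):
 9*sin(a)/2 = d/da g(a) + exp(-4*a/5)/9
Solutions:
 g(a) = C1 - 9*cos(a)/2 + 5*exp(-4*a/5)/36


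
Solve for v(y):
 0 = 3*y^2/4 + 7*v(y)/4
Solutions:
 v(y) = -3*y^2/7


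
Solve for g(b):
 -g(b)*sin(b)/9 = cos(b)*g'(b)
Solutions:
 g(b) = C1*cos(b)^(1/9)


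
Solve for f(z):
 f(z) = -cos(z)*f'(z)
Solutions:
 f(z) = C1*sqrt(sin(z) - 1)/sqrt(sin(z) + 1)


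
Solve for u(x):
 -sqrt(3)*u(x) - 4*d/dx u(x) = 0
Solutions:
 u(x) = C1*exp(-sqrt(3)*x/4)


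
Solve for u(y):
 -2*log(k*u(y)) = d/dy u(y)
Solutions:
 li(k*u(y))/k = C1 - 2*y


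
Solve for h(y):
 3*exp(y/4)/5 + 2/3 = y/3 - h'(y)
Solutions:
 h(y) = C1 + y^2/6 - 2*y/3 - 12*exp(y/4)/5


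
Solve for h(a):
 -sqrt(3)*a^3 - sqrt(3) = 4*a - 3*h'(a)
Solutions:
 h(a) = C1 + sqrt(3)*a^4/12 + 2*a^2/3 + sqrt(3)*a/3


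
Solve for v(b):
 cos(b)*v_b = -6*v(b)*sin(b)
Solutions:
 v(b) = C1*cos(b)^6


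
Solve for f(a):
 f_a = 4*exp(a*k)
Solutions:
 f(a) = C1 + 4*exp(a*k)/k


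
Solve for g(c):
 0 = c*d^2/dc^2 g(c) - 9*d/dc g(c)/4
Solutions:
 g(c) = C1 + C2*c^(13/4)


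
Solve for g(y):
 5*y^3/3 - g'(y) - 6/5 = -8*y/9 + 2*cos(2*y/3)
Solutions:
 g(y) = C1 + 5*y^4/12 + 4*y^2/9 - 6*y/5 - 3*sin(2*y/3)


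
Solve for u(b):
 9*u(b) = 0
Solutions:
 u(b) = 0


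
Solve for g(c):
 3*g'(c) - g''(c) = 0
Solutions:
 g(c) = C1 + C2*exp(3*c)


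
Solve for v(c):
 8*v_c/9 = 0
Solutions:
 v(c) = C1


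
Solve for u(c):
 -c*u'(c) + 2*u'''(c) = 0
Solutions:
 u(c) = C1 + Integral(C2*airyai(2^(2/3)*c/2) + C3*airybi(2^(2/3)*c/2), c)


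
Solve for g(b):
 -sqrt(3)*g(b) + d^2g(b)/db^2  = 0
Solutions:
 g(b) = C1*exp(-3^(1/4)*b) + C2*exp(3^(1/4)*b)


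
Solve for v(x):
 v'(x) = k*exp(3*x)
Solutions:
 v(x) = C1 + k*exp(3*x)/3


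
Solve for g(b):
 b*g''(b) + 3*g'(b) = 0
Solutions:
 g(b) = C1 + C2/b^2


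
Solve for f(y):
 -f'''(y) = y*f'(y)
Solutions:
 f(y) = C1 + Integral(C2*airyai(-y) + C3*airybi(-y), y)


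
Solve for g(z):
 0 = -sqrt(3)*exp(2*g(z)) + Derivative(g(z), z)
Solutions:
 g(z) = log(-sqrt(-1/(C1 + sqrt(3)*z))) - log(2)/2
 g(z) = log(-1/(C1 + sqrt(3)*z))/2 - log(2)/2


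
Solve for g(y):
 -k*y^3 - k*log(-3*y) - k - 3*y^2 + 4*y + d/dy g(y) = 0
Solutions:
 g(y) = C1 + k*y^4/4 + k*y*log(-y) + k*y*log(3) + y^3 - 2*y^2


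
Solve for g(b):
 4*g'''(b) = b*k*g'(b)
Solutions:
 g(b) = C1 + Integral(C2*airyai(2^(1/3)*b*k^(1/3)/2) + C3*airybi(2^(1/3)*b*k^(1/3)/2), b)


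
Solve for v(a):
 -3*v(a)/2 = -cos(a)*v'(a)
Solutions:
 v(a) = C1*(sin(a) + 1)^(3/4)/(sin(a) - 1)^(3/4)


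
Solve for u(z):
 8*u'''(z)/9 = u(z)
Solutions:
 u(z) = C3*exp(3^(2/3)*z/2) + (C1*sin(3*3^(1/6)*z/4) + C2*cos(3*3^(1/6)*z/4))*exp(-3^(2/3)*z/4)


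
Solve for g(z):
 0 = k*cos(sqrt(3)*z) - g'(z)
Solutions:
 g(z) = C1 + sqrt(3)*k*sin(sqrt(3)*z)/3


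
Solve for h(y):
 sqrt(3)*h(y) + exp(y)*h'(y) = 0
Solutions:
 h(y) = C1*exp(sqrt(3)*exp(-y))


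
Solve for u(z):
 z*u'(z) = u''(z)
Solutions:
 u(z) = C1 + C2*erfi(sqrt(2)*z/2)


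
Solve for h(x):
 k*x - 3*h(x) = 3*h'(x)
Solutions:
 h(x) = C1*exp(-x) + k*x/3 - k/3


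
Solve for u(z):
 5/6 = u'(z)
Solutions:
 u(z) = C1 + 5*z/6


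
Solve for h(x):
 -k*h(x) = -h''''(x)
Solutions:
 h(x) = C1*exp(-k^(1/4)*x) + C2*exp(k^(1/4)*x) + C3*exp(-I*k^(1/4)*x) + C4*exp(I*k^(1/4)*x)


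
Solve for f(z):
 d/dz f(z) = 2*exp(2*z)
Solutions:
 f(z) = C1 + exp(2*z)


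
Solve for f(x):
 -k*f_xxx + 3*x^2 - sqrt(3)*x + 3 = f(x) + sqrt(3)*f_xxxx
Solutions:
 f(x) = C1*exp(x*(-sqrt(3)*k - sqrt(3)*sqrt(k^2 + 2*2^(2/3)*3^(1/6)*(3*k^2 + sqrt(9*k^4 - 256*sqrt(3)))^(1/3) + 16*6^(1/3)/(3*k^2 + sqrt(9*k^4 - 256*sqrt(3)))^(1/3)) + sqrt(6)*sqrt(k^3/sqrt(k^2 + 2*2^(2/3)*3^(1/6)*(3*k^2 + sqrt(9*k^4 - 256*sqrt(3)))^(1/3) + 16*6^(1/3)/(3*k^2 + sqrt(9*k^4 - 256*sqrt(3)))^(1/3)) + k^2 - 2^(2/3)*3^(1/6)*(3*k^2 + sqrt(9*k^4 - 256*sqrt(3)))^(1/3) - 8*6^(1/3)/(3*k^2 + sqrt(9*k^4 - 256*sqrt(3)))^(1/3)))/12) + C2*exp(x*(-sqrt(3)*k + sqrt(3)*sqrt(k^2 + 2*2^(2/3)*3^(1/6)*(3*k^2 + sqrt(9*k^4 - 256*sqrt(3)))^(1/3) + 16*6^(1/3)/(3*k^2 + sqrt(9*k^4 - 256*sqrt(3)))^(1/3)) - sqrt(6)*sqrt(-k^3/sqrt(k^2 + 2*2^(2/3)*3^(1/6)*(3*k^2 + sqrt(9*k^4 - 256*sqrt(3)))^(1/3) + 16*6^(1/3)/(3*k^2 + sqrt(9*k^4 - 256*sqrt(3)))^(1/3)) + k^2 - 2^(2/3)*3^(1/6)*(3*k^2 + sqrt(9*k^4 - 256*sqrt(3)))^(1/3) - 8*6^(1/3)/(3*k^2 + sqrt(9*k^4 - 256*sqrt(3)))^(1/3)))/12) + C3*exp(x*(-sqrt(3)*k + sqrt(3)*sqrt(k^2 + 2*2^(2/3)*3^(1/6)*(3*k^2 + sqrt(9*k^4 - 256*sqrt(3)))^(1/3) + 16*6^(1/3)/(3*k^2 + sqrt(9*k^4 - 256*sqrt(3)))^(1/3)) + sqrt(6)*sqrt(-k^3/sqrt(k^2 + 2*2^(2/3)*3^(1/6)*(3*k^2 + sqrt(9*k^4 - 256*sqrt(3)))^(1/3) + 16*6^(1/3)/(3*k^2 + sqrt(9*k^4 - 256*sqrt(3)))^(1/3)) + k^2 - 2^(2/3)*3^(1/6)*(3*k^2 + sqrt(9*k^4 - 256*sqrt(3)))^(1/3) - 8*6^(1/3)/(3*k^2 + sqrt(9*k^4 - 256*sqrt(3)))^(1/3)))/12) + C4*exp(-x*(sqrt(3)*k + sqrt(3)*sqrt(k^2 + 2*2^(2/3)*3^(1/6)*(3*k^2 + sqrt(9*k^4 - 256*sqrt(3)))^(1/3) + 16*6^(1/3)/(3*k^2 + sqrt(9*k^4 - 256*sqrt(3)))^(1/3)) + sqrt(6)*sqrt(k^3/sqrt(k^2 + 2*2^(2/3)*3^(1/6)*(3*k^2 + sqrt(9*k^4 - 256*sqrt(3)))^(1/3) + 16*6^(1/3)/(3*k^2 + sqrt(9*k^4 - 256*sqrt(3)))^(1/3)) + k^2 - 2^(2/3)*3^(1/6)*(3*k^2 + sqrt(9*k^4 - 256*sqrt(3)))^(1/3) - 8*6^(1/3)/(3*k^2 + sqrt(9*k^4 - 256*sqrt(3)))^(1/3)))/12) + 3*x^2 - sqrt(3)*x + 3


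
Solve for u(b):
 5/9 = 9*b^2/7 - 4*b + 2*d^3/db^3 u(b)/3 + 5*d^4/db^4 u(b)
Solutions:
 u(b) = C1 + C2*b + C3*b^2 + C4*exp(-2*b/15) - 9*b^5/280 + 163*b^4/112 - 21935*b^3/504


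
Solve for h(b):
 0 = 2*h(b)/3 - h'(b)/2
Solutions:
 h(b) = C1*exp(4*b/3)


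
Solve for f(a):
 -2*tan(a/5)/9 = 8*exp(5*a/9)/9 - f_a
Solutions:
 f(a) = C1 + 8*exp(5*a/9)/5 - 10*log(cos(a/5))/9


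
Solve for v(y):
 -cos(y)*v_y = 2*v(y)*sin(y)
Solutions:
 v(y) = C1*cos(y)^2


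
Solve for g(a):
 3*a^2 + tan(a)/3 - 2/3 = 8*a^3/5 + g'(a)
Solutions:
 g(a) = C1 - 2*a^4/5 + a^3 - 2*a/3 - log(cos(a))/3


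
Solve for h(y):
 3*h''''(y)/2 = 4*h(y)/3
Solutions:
 h(y) = C1*exp(-2^(3/4)*sqrt(3)*y/3) + C2*exp(2^(3/4)*sqrt(3)*y/3) + C3*sin(2^(3/4)*sqrt(3)*y/3) + C4*cos(2^(3/4)*sqrt(3)*y/3)


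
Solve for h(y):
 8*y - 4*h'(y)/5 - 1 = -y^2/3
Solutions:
 h(y) = C1 + 5*y^3/36 + 5*y^2 - 5*y/4


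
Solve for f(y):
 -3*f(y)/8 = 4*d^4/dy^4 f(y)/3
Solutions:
 f(y) = (C1*sin(2^(1/4)*sqrt(3)*y/4) + C2*cos(2^(1/4)*sqrt(3)*y/4))*exp(-2^(1/4)*sqrt(3)*y/4) + (C3*sin(2^(1/4)*sqrt(3)*y/4) + C4*cos(2^(1/4)*sqrt(3)*y/4))*exp(2^(1/4)*sqrt(3)*y/4)


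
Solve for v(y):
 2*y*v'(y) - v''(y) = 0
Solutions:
 v(y) = C1 + C2*erfi(y)


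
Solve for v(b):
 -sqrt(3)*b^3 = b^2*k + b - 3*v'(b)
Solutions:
 v(b) = C1 + sqrt(3)*b^4/12 + b^3*k/9 + b^2/6


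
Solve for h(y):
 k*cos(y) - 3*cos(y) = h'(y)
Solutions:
 h(y) = C1 + k*sin(y) - 3*sin(y)


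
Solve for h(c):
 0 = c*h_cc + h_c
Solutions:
 h(c) = C1 + C2*log(c)


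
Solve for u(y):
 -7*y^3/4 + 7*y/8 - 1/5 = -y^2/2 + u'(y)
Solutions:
 u(y) = C1 - 7*y^4/16 + y^3/6 + 7*y^2/16 - y/5


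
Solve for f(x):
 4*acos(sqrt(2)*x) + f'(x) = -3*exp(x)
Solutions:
 f(x) = C1 - 4*x*acos(sqrt(2)*x) + 2*sqrt(2)*sqrt(1 - 2*x^2) - 3*exp(x)


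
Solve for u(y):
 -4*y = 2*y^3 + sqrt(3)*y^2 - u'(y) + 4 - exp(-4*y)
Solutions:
 u(y) = C1 + y^4/2 + sqrt(3)*y^3/3 + 2*y^2 + 4*y + exp(-4*y)/4


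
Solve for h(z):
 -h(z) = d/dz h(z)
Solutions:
 h(z) = C1*exp(-z)


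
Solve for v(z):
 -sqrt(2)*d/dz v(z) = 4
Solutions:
 v(z) = C1 - 2*sqrt(2)*z


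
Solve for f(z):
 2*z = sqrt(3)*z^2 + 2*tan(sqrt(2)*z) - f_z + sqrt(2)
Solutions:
 f(z) = C1 + sqrt(3)*z^3/3 - z^2 + sqrt(2)*z - sqrt(2)*log(cos(sqrt(2)*z))


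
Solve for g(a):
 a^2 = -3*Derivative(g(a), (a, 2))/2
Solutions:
 g(a) = C1 + C2*a - a^4/18


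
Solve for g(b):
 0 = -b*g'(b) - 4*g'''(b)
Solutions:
 g(b) = C1 + Integral(C2*airyai(-2^(1/3)*b/2) + C3*airybi(-2^(1/3)*b/2), b)


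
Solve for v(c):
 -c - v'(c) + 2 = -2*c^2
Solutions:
 v(c) = C1 + 2*c^3/3 - c^2/2 + 2*c


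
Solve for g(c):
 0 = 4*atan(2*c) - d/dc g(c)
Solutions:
 g(c) = C1 + 4*c*atan(2*c) - log(4*c^2 + 1)


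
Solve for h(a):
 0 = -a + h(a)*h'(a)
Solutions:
 h(a) = -sqrt(C1 + a^2)
 h(a) = sqrt(C1 + a^2)


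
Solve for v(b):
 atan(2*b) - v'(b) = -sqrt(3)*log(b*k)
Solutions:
 v(b) = C1 + sqrt(3)*b*(log(b*k) - 1) + b*atan(2*b) - log(4*b^2 + 1)/4


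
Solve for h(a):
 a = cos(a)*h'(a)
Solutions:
 h(a) = C1 + Integral(a/cos(a), a)


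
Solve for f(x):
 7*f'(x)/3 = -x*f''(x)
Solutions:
 f(x) = C1 + C2/x^(4/3)


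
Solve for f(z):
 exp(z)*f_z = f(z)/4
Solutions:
 f(z) = C1*exp(-exp(-z)/4)


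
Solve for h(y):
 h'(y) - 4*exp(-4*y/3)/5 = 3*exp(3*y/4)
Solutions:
 h(y) = C1 + 4*exp(3*y/4) - 3*exp(-4*y/3)/5


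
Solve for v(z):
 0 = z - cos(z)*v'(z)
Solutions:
 v(z) = C1 + Integral(z/cos(z), z)


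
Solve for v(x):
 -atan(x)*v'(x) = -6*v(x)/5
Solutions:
 v(x) = C1*exp(6*Integral(1/atan(x), x)/5)


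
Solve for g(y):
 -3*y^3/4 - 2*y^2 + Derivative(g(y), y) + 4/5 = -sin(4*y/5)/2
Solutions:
 g(y) = C1 + 3*y^4/16 + 2*y^3/3 - 4*y/5 + 5*cos(4*y/5)/8
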